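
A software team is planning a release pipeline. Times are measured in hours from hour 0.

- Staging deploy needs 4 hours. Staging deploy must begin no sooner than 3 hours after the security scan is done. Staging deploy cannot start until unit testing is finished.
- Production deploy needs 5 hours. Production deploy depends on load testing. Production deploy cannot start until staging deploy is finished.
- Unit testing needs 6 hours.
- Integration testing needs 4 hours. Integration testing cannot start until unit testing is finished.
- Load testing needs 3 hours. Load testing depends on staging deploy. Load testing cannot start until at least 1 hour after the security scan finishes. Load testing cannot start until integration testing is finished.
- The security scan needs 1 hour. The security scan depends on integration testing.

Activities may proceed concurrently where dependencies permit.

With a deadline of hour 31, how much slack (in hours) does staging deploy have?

5

Unit testing has no prerequisites, so it starts at hour 0 and finishes at hour 6.
Integration testing waits on unit testing (finishes hour 6), so it starts at hour 6 and finishes at 6 + 4 = hour 10.
After integration testing (finishes hour 10), the security scan can start at hour 10 and finishes at hour 11.
Staging deploy has to wait for the security scan (finishes hour 11, plus 3-hour gap → hour 14); unit testing (finishes hour 6). The latest of these is hour 14, so staging deploy runs hour 14 to 14 + 4 = hour 18.

Working backward from the deadline:
Production deploy has no dependents, so it just needs to finish by hour 31. Starting by 31 − 5 = hour 26 achieves that.
Load testing must finish before production deploy (must start by hour 26). With a 3-hour duration, load testing must start by 26 − 3 = hour 23.
Staging deploy feeds load testing (must start by hour 23); production deploy (must start by hour 26). Taking the minimum, staging deploy must finish by hour 23 and start by 23 − 4 = hour 19.
So staging deploy can start as early as hour 14 and as late as hour 19, giving 19 − 14 = 5 hours of slack.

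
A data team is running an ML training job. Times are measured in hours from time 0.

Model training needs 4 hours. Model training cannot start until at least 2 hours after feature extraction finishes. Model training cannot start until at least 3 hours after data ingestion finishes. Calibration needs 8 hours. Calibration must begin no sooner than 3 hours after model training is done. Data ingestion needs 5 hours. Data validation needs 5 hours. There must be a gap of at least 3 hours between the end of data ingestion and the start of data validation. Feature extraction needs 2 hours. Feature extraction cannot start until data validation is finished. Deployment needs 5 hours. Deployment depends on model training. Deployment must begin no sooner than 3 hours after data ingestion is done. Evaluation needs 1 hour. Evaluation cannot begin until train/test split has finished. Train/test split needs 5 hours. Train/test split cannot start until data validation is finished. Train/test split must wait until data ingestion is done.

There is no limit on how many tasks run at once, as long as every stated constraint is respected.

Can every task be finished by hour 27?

No

Data ingestion can start immediately at hour 0; it finishes at hour 5.
Data validation cannot begin until data ingestion (finishes hour 5, plus 3-hour gap → hour 8). It runs from hour 8 to 8 + 5 = hour 13.
Train/test split cannot start until data validation (finishes hour 13); data ingestion (finishes hour 5). The controlling bound is hour 13, so train/test split finishes at 13 + 5 = hour 18.
Evaluation waits on train/test split (finishes hour 18), so it starts at hour 18 and finishes at 18 + 1 = hour 19.
Feature extraction waits on data validation (finishes hour 13), so it starts at hour 13 and finishes at 13 + 2 = hour 15.
For model training: feature extraction (finishes hour 15, plus 2-hour gap → hour 17); data ingestion (finishes hour 5, plus 3-hour gap → hour 8). Taking the maximum gives a start of hour 17, and it finishes at 17 + 4 = hour 21.
Deployment cannot start until model training (finishes hour 21); data ingestion (finishes hour 5, plus 3-hour gap → hour 8). The controlling bound is hour 21, so deployment finishes at 21 + 5 = hour 26.
After model training (finishes hour 21, plus 3-hour gap → hour 24), calibration can start at hour 24 and finishes at hour 32.
The earliest everything can be done is hour 32, which is after the deadline of 27, so it is not possible.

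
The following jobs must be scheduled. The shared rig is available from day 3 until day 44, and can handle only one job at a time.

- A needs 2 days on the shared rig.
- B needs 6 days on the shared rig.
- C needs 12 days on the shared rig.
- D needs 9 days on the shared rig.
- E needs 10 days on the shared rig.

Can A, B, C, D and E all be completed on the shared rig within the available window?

The shared rig window is 44 − 3 = 41 days.
Running back to back, the jobs need 2 + 6 + 12 + 9 + 10 = 39 days on the shared rig.
Since 39 ≤ 41, they fit within the window.

Yes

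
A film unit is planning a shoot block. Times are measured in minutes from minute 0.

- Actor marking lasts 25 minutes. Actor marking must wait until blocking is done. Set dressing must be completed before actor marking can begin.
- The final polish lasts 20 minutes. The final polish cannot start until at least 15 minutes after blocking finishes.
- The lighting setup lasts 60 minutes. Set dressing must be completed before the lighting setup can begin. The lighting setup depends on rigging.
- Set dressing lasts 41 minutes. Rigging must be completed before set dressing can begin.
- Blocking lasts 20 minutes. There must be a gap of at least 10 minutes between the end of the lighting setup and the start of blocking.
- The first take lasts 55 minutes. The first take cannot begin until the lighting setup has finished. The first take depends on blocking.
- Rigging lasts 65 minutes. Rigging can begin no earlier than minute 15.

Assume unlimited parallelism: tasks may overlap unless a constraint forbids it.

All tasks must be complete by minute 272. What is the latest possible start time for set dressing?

Actor marking must finish by minute 272; it takes 25 minutes, so it must start by 272 − 25 = minute 247.
To finish by minute 272, the final polish (duration 20) must start no later than minute 252.
The first take has no dependents, so it just needs to finish by minute 272. Starting by 272 − 55 = minute 217 achieves that.
Blocking must finish in time for actor marking (must start by minute 247); the final polish (must start by minute 252, minus 15-minute gap → minute 237); the first take (must start by minute 217). The tightest is minute 217, so blocking must start by 217 − 20 = minute 197.
The lighting setup must finish in time for blocking (must start by minute 197, minus 10-minute gap → minute 187); the first take (must start by minute 217). The tightest is minute 187, so the lighting setup must start by 187 − 60 = minute 127.
For set dressing: the lighting setup (must start by minute 127); actor marking (must start by minute 247). The most restrictive is minute 127; with a 41-minute duration, set dressing must start by minute 86.

86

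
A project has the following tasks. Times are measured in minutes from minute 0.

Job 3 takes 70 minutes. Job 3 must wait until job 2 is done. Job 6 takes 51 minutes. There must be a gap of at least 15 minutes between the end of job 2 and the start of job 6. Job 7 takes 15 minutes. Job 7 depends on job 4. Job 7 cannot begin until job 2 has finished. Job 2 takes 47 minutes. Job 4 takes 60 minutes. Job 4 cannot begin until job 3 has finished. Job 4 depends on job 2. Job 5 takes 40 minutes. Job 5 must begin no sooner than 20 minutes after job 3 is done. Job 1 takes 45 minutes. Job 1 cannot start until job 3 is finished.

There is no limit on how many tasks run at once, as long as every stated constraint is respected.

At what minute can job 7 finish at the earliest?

Nothing blocks job 2, so it runs from minute 0 to minute 47.
Job 3 cannot begin until job 2 (finishes minute 47). It runs from minute 47 to 47 + 70 = minute 117.
For job 4: job 3 (finishes minute 117); job 2 (finishes minute 47). Taking the maximum gives a start of minute 117, and it finishes at 117 + 60 = minute 177.
Job 7 cannot start until job 4 (finishes minute 177); job 2 (finishes minute 47). The controlling bound is minute 177, so job 7 finishes at 177 + 15 = minute 192.

192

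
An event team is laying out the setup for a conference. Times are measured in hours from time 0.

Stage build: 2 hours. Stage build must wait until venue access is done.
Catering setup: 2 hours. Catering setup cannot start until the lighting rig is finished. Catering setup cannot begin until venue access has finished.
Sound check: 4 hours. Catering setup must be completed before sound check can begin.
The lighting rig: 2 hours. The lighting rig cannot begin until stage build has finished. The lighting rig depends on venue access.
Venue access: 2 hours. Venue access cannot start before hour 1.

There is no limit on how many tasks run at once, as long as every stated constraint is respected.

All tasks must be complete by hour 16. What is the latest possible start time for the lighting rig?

Sound check must finish by hour 16; it takes 4 hours, so it must start by 16 − 4 = hour 12.
Catering setup has to be done before sound check (must start by hour 12). That means finishing by hour 12, i.e. starting by 12 − 2 = hour 10.
The lighting rig has to be done before catering setup (must start by hour 10). That means finishing by hour 10, i.e. starting by 10 − 2 = hour 8.

8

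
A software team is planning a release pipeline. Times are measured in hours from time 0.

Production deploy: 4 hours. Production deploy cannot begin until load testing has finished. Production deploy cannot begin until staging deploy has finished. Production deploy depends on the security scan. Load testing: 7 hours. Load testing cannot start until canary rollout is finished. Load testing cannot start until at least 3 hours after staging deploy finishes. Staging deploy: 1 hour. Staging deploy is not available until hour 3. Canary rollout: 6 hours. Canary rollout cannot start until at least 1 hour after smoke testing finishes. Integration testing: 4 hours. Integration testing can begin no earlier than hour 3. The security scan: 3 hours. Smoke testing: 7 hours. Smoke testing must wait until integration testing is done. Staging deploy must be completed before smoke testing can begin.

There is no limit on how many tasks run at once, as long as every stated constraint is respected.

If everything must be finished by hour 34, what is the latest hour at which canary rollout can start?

Production deploy must finish by hour 34; it takes 4 hours, so it must start by 34 − 4 = hour 30.
Load testing has to be done before production deploy (must start by hour 30). That means finishing by hour 30, i.e. starting by 30 − 7 = hour 23.
Canary rollout has to be done before load testing (must start by hour 23). That means finishing by hour 23, i.e. starting by 23 − 6 = hour 17.

17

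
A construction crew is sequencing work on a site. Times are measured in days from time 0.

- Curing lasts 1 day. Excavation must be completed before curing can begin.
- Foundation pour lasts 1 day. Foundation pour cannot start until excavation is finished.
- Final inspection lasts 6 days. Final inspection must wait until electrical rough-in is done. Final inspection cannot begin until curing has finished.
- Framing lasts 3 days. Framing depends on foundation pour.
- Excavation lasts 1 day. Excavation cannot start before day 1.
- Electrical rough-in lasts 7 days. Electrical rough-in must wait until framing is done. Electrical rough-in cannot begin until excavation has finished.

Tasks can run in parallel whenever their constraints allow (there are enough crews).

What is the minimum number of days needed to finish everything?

19

After its own release at day 1, excavation can start at day 1 and finishes at day 2.
Curing waits on excavation (finishes day 2), so it starts at day 2 and finishes at 2 + 1 = day 3.
Foundation pour waits on excavation (finishes day 2), so it starts at day 2 and finishes at 2 + 1 = day 3.
Framing cannot begin until foundation pour (finishes day 3). It runs from day 3 to 3 + 3 = day 6.
Electrical rough-in has to wait for framing (finishes day 6); excavation (finishes day 2). The latest of these is day 6, so electrical rough-in runs day 6 to 6 + 7 = day 13.
For final inspection: electrical rough-in (finishes day 13); curing (finishes day 3). Taking the maximum gives a start of day 13, and it finishes at 13 + 6 = day 19.
All tasks are finished once the last one completes. Finish times: Excavation at 2, Foundation pour at 3, Curing at 3, Framing at 6, Electrical rough-in at 13, Final inspection at 19. The latest is day 19.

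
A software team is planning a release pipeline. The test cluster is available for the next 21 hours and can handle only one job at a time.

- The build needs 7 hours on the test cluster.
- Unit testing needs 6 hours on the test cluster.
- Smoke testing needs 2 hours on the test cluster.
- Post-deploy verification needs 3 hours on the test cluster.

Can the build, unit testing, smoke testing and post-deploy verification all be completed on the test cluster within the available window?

Yes

Running back to back, the jobs need 7 + 6 + 2 + 3 = 18 hours on the test cluster.
Since 18 ≤ 21, they fit within the window.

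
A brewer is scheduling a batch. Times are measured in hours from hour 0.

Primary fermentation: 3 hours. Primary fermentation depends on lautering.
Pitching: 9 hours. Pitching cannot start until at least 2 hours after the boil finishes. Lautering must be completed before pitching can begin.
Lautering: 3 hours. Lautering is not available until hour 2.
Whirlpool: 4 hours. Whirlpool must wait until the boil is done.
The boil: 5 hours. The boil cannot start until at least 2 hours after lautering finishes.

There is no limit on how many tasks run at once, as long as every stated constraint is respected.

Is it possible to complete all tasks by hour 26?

Lautering waits on its own release at hour 2, so it starts at hour 2 and finishes at 2 + 3 = hour 5.
After lautering (finishes hour 5), primary fermentation can start at hour 5 and finishes at hour 8.
The boil cannot begin until lautering (finishes hour 5, plus 2-hour gap → hour 7). It runs from hour 7 to 7 + 5 = hour 12.
Pitching has to wait for the boil (finishes hour 12, plus 2-hour gap → hour 14); lautering (finishes hour 5). The latest of these is hour 14, so pitching runs hour 14 to 14 + 9 = hour 23.
Whirlpool cannot begin until the boil (finishes hour 12). It runs from hour 12 to 12 + 4 = hour 16.
Every task is finished by hour 23, which is no later than the deadline of 26, so the schedule is feasible.

Yes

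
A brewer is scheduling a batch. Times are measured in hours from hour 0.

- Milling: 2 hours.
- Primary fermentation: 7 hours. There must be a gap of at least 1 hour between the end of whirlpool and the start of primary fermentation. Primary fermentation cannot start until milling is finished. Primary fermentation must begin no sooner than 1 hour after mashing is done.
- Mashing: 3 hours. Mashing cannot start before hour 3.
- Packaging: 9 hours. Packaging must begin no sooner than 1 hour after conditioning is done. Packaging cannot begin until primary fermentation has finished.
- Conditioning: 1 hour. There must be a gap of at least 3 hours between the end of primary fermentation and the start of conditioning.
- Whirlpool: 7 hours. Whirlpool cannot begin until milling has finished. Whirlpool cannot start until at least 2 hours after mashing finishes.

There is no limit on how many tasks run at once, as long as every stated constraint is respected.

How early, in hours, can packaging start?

After its own release at hour 3, mashing can start at hour 3 and finishes at hour 6.
Nothing blocks milling, so it runs from hour 0 to hour 2.
Whirlpool needs all of milling (finishes hour 2); mashing (finishes hour 6, plus 2-hour gap → hour 8). That puts its earliest start at hour 8; it finishes at 8 + 7 = hour 15.
For primary fermentation: whirlpool (finishes hour 15, plus 1-hour gap → hour 16); milling (finishes hour 2); mashing (finishes hour 6, plus 1-hour gap → hour 7). Taking the maximum gives a start of hour 16, and it finishes at 16 + 7 = hour 23.
Conditioning waits on primary fermentation (finishes hour 23, plus 3-hour gap → hour 26), so it starts at hour 26 and finishes at 26 + 1 = hour 27.
Packaging waits on conditioning (finishes hour 27, plus 1-hour gap → hour 28); primary fermentation (finishes hour 23). The latest of these is hour 28, which is the earliest packaging can start.

28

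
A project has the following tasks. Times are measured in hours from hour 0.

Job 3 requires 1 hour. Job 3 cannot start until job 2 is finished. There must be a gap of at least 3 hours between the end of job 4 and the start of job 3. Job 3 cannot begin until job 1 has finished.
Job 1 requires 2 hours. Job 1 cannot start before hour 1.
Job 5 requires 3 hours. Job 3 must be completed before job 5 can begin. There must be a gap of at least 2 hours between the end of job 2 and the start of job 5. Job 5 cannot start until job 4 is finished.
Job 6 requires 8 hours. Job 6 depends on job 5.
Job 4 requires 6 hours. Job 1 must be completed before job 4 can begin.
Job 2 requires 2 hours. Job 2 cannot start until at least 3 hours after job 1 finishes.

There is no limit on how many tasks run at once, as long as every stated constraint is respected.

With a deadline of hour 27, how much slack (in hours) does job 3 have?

3

After its own release at hour 1, job 1 can start at hour 1 and finishes at hour 3.
Job 4 waits on job 1 (finishes hour 3), so it starts at hour 3 and finishes at 3 + 6 = hour 9.
Job 2 cannot begin until job 1 (finishes hour 3, plus 3-hour gap → hour 6). It runs from hour 6 to 6 + 2 = hour 8.
Job 3 cannot start until job 2 (finishes hour 8); job 4 (finishes hour 9, plus 3-hour gap → hour 12); job 1 (finishes hour 3). The controlling bound is hour 12, so job 3 finishes at 12 + 1 = hour 13.

Working backward from the deadline:
Job 6 must finish by hour 27; it takes 8 hours, so it must start by 27 − 8 = hour 19.
Since job 6 (must start by hour 19) depends on it, job 5 must finish by hour 19. Backing off its 3-hour duration gives a latest start of hour 16.
Job 3 has to be done before job 5 (must start by hour 16). That means finishing by hour 16, i.e. starting by 16 − 1 = hour 15.
So job 3 can start as early as hour 12 and as late as hour 15, giving 15 − 12 = 3 hours of slack.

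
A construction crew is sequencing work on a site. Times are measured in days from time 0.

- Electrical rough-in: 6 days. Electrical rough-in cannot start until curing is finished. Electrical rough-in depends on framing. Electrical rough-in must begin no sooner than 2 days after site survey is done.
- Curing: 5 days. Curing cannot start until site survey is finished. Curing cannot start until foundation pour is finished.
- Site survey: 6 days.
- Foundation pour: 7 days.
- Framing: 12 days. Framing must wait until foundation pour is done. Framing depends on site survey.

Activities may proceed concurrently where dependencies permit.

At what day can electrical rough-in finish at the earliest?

25

Foundation pour has no prerequisites, so it starts at day 0 and finishes at day 7.
Site survey can start immediately at day 0; it finishes at day 6.
Framing cannot start until foundation pour (finishes day 7); site survey (finishes day 6). The controlling bound is day 7, so framing finishes at 7 + 12 = day 19.
Curing cannot start until site survey (finishes day 6); foundation pour (finishes day 7). The controlling bound is day 7, so curing finishes at 7 + 5 = day 12.
Electrical rough-in needs all of curing (finishes day 12); framing (finishes day 19); site survey (finishes day 6, plus 2-day gap → day 8). That puts its earliest start at day 19; it finishes at 19 + 6 = day 25.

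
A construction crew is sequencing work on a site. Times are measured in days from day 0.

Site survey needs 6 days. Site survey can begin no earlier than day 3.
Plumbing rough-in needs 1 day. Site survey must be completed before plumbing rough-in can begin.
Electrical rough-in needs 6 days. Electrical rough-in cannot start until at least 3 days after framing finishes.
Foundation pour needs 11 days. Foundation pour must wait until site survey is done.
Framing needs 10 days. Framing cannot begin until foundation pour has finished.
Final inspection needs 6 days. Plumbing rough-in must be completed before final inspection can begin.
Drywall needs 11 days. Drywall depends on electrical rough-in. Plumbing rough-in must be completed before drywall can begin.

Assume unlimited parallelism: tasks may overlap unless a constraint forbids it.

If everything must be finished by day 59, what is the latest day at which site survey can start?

12

Nothing follows drywall; the deadline of day 59 is its only limit. It must start by 59 − 11 = day 48.
Electrical rough-in feeds into drywall (must start by day 48); so electrical rough-in must finish by day 48 and therefore start by day 42.
Framing feeds into electrical rough-in (must start by day 42, minus 3-day gap → day 39); so framing must finish by day 39 and therefore start by day 29.
Since framing (must start by day 29) depends on it, foundation pour must finish by day 29. Backing off its 11-day duration gives a latest start of day 18.
Final inspection must finish by day 59; it takes 6 days, so it must start by 59 − 6 = day 53.
Plumbing rough-in has several dependents: drywall (must start by day 48); final inspection (must start by day 53). The earliest of those limits is day 48, so plumbing rough-in must start by 48 − 1 = day 47.
For site survey: foundation pour (must start by day 18); plumbing rough-in (must start by day 47). The most restrictive is day 18; with a 6-day duration, site survey must start by day 12.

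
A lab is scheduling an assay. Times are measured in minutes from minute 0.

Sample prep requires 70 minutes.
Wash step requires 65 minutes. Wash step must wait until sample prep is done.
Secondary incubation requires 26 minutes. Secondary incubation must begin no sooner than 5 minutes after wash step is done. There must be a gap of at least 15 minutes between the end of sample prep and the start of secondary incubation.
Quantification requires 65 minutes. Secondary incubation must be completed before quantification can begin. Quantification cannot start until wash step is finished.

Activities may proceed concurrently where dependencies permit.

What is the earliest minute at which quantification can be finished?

231

Nothing blocks sample prep, so it runs from minute 0 to minute 70.
Wash step waits on sample prep (finishes minute 70), so it starts at minute 70 and finishes at 70 + 65 = minute 135.
Secondary incubation needs all of wash step (finishes minute 135, plus 5-minute gap → minute 140); sample prep (finishes minute 70, plus 15-minute gap → minute 85). That puts its earliest start at minute 140; it finishes at 140 + 26 = minute 166.
For quantification: secondary incubation (finishes minute 166); wash step (finishes minute 135). Taking the maximum gives a start of minute 166, and it finishes at 166 + 65 = minute 231.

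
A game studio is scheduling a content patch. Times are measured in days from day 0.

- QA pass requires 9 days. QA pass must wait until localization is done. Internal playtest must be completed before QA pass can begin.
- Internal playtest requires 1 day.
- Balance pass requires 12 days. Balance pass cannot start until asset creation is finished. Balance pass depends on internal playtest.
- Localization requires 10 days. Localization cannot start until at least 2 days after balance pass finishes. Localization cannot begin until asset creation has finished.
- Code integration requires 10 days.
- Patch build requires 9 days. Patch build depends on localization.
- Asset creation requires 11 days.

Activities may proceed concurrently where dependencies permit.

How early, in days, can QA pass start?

Internal playtest can start immediately at day 0; it finishes at day 1.
Asset creation has no prerequisites, so it starts at day 0 and finishes at day 11.
For balance pass: asset creation (finishes day 11); internal playtest (finishes day 1). Taking the maximum gives a start of day 11, and it finishes at 11 + 12 = day 23.
For localization: balance pass (finishes day 23, plus 2-day gap → day 25); asset creation (finishes day 11). Taking the maximum gives a start of day 25, and it finishes at 25 + 10 = day 35.
QA pass waits on localization (finishes day 35); internal playtest (finishes day 1). The latest of these is day 35, which is the earliest QA pass can start.

35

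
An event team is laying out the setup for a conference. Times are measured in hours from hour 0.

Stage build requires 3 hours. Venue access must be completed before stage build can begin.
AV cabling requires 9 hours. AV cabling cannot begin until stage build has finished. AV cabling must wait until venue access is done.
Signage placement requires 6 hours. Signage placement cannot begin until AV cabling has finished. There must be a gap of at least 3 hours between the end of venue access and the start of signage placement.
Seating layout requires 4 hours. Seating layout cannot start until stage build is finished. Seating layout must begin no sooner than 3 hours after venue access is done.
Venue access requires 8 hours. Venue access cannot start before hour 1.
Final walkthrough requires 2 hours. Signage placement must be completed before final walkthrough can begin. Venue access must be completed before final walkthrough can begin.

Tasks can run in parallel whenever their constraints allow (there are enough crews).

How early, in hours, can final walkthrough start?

After its own release at hour 1, venue access can start at hour 1 and finishes at hour 9.
Stage build waits on venue access (finishes hour 9), so it starts at hour 9 and finishes at 9 + 3 = hour 12.
AV cabling has to wait for stage build (finishes hour 12); venue access (finishes hour 9). The latest of these is hour 12, so AV cabling runs hour 12 to 12 + 9 = hour 21.
Signage placement needs all of AV cabling (finishes hour 21); venue access (finishes hour 9, plus 3-hour gap → hour 12). That puts its earliest start at hour 21; it finishes at 21 + 6 = hour 27.
Final walkthrough waits on signage placement (finishes hour 27); venue access (finishes hour 9). The latest of these is hour 27, which is the earliest final walkthrough can start.

27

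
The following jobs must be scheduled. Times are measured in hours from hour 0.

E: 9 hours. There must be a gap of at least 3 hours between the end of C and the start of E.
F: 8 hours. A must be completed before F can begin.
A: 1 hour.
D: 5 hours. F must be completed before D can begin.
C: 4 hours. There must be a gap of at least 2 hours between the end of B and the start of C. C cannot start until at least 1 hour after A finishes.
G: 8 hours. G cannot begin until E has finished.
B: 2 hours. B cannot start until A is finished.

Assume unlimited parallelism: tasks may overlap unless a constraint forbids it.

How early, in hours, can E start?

A has no prerequisites, so it starts at hour 0 and finishes at hour 1.
After A (finishes hour 1), B can start at hour 1 and finishes at hour 3.
C needs all of B (finishes hour 3, plus 2-hour gap → hour 5); A (finishes hour 1, plus 1-hour gap → hour 2). That puts its earliest start at hour 5; it finishes at 5 + 4 = hour 9.
E waits on C (finishes hour 9, plus 3-hour gap → hour 12), so the earliest it can start is hour 12.

12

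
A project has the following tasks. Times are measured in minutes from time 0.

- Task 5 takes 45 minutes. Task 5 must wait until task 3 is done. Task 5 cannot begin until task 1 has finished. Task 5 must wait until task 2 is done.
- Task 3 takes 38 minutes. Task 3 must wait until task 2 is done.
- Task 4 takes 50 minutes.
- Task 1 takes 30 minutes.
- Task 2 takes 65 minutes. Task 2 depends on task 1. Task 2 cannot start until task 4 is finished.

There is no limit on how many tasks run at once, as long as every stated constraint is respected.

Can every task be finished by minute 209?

Yes

Task 4 has no prerequisites, so it starts at minute 0 and finishes at minute 50.
Nothing blocks task 1, so it runs from minute 0 to minute 30.
Task 2 needs all of task 1 (finishes minute 30); task 4 (finishes minute 50). That puts its earliest start at minute 50; it finishes at 50 + 65 = minute 115.
After task 2 (finishes minute 115), task 3 can start at minute 115 and finishes at minute 153.
Task 5 has to wait for task 3 (finishes minute 153); task 1 (finishes minute 30); task 2 (finishes minute 115). The latest of these is minute 153, so task 5 runs minute 153 to 153 + 45 = minute 198.
Every task is finished by minute 198, which is no later than the deadline of 209, so the schedule is feasible.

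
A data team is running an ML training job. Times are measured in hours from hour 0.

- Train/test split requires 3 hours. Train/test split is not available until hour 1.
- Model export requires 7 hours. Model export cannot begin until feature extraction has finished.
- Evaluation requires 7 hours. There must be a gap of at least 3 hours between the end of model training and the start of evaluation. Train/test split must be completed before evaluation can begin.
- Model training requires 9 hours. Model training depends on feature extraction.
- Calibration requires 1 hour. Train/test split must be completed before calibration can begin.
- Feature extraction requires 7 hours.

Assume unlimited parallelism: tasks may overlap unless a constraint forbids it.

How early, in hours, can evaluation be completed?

26

After its own release at hour 1, train/test split can start at hour 1 and finishes at hour 4.
Feature extraction can start immediately at hour 0; it finishes at hour 7.
Model training waits on feature extraction (finishes hour 7), so it starts at hour 7 and finishes at 7 + 9 = hour 16.
Evaluation cannot start until model training (finishes hour 16, plus 3-hour gap → hour 19); train/test split (finishes hour 4). The controlling bound is hour 19, so evaluation finishes at 19 + 7 = hour 26.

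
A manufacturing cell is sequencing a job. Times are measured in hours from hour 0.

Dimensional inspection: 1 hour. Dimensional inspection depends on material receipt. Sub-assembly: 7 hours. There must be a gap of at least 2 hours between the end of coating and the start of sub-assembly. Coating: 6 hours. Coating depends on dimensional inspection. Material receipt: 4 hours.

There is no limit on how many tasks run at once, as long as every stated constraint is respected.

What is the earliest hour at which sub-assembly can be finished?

20

Material receipt has no prerequisites, so it starts at hour 0 and finishes at hour 4.
Dimensional inspection cannot begin until material receipt (finishes hour 4). It runs from hour 4 to 4 + 1 = hour 5.
Coating cannot begin until dimensional inspection (finishes hour 5). It runs from hour 5 to 5 + 6 = hour 11.
Sub-assembly waits on coating (finishes hour 11, plus 2-hour gap → hour 13), so it starts at hour 13 and finishes at 13 + 7 = hour 20.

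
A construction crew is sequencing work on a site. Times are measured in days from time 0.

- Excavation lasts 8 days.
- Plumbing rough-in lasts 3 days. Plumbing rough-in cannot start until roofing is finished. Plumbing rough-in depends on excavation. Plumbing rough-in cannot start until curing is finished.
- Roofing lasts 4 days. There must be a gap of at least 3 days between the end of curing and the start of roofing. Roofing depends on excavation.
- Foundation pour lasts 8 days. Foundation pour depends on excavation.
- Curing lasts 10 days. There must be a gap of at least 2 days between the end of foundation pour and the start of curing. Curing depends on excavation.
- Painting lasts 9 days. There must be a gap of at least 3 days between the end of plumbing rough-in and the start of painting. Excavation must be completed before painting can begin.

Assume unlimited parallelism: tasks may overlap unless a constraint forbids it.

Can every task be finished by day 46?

No

Excavation has no prerequisites, so it starts at day 0 and finishes at day 8.
Foundation pour waits on excavation (finishes day 8), so it starts at day 8 and finishes at 8 + 8 = day 16.
Curing has to wait for foundation pour (finishes day 16, plus 2-day gap → day 18); excavation (finishes day 8). The latest of these is day 18, so curing runs day 18 to 18 + 10 = day 28.
Roofing cannot start until curing (finishes day 28, plus 3-day gap → day 31); excavation (finishes day 8). The controlling bound is day 31, so roofing finishes at 31 + 4 = day 35.
Plumbing rough-in needs all of roofing (finishes day 35); excavation (finishes day 8); curing (finishes day 28). That puts its earliest start at day 35; it finishes at 35 + 3 = day 38.
Painting has to wait for plumbing rough-in (finishes day 38, plus 3-day gap → day 41); excavation (finishes day 8). The latest of these is day 41, so painting runs day 41 to 41 + 9 = day 50.
The earliest everything can be done is day 50, which is after the deadline of 46, so it is not possible.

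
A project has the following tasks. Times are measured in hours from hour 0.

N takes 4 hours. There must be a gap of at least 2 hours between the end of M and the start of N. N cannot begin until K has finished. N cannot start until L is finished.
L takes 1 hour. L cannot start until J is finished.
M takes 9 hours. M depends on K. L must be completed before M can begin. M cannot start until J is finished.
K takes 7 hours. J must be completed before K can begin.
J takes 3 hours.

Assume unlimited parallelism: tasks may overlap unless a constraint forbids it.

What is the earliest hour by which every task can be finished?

25

J has no prerequisites, so it starts at hour 0 and finishes at hour 3.
After J (finishes hour 3), L can start at hour 3 and finishes at hour 4.
After J (finishes hour 3), K can start at hour 3 and finishes at hour 10.
M needs all of K (finishes hour 10); L (finishes hour 4); J (finishes hour 3). That puts its earliest start at hour 10; it finishes at 10 + 9 = hour 19.
For N: M (finishes hour 19, plus 2-hour gap → hour 21); K (finishes hour 10); L (finishes hour 4). Taking the maximum gives a start of hour 21, and it finishes at 21 + 4 = hour 25.
All tasks are finished once the last one completes. Finish times: J at 3, K at 10, L at 4, M at 19, N at 25. The latest is hour 25.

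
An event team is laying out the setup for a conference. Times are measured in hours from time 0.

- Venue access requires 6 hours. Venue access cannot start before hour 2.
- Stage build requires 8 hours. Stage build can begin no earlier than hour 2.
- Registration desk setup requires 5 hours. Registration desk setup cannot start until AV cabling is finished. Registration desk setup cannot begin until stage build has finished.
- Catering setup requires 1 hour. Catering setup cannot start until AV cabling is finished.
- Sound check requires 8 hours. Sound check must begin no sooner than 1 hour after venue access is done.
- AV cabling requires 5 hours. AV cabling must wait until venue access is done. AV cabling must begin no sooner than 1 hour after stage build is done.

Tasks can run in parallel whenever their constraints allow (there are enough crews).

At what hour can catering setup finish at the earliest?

17

After its own release at hour 2, stage build can start at hour 2 and finishes at hour 10.
Venue access waits on its own release at hour 2, so it starts at hour 2 and finishes at 2 + 6 = hour 8.
For AV cabling: venue access (finishes hour 8); stage build (finishes hour 10, plus 1-hour gap → hour 11). Taking the maximum gives a start of hour 11, and it finishes at 11 + 5 = hour 16.
Catering setup cannot begin until AV cabling (finishes hour 16). It runs from hour 16 to 16 + 1 = hour 17.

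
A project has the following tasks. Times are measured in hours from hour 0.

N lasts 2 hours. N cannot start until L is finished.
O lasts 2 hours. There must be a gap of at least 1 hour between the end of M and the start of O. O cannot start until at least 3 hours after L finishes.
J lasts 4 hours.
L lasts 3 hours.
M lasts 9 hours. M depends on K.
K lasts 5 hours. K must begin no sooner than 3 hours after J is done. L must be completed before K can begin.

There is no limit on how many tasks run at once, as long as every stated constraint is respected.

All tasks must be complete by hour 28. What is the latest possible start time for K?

To finish by hour 28, O (duration 2) must start no later than hour 26.
M has to be done before O (must start by hour 26, minus 1-hour gap → hour 25). That means finishing by hour 25, i.e. starting by 25 − 9 = hour 16.
Since M (must start by hour 16) depends on it, K must finish by hour 16. Backing off its 5-hour duration gives a latest start of hour 11.

11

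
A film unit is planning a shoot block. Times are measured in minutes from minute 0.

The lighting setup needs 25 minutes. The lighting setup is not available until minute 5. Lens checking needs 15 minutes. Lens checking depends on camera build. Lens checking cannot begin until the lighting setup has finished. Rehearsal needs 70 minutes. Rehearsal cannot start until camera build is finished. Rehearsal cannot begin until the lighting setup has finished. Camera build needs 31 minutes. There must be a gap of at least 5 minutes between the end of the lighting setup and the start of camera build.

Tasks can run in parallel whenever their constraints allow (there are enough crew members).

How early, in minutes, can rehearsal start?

The lighting setup waits on its own release at minute 5, so it starts at minute 5 and finishes at 5 + 25 = minute 30.
Camera build waits on the lighting setup (finishes minute 30, plus 5-minute gap → minute 35), so it starts at minute 35 and finishes at 35 + 31 = minute 66.
Rehearsal waits on camera build (finishes minute 66); the lighting setup (finishes minute 30). The latest of these is minute 66, which is the earliest rehearsal can start.

66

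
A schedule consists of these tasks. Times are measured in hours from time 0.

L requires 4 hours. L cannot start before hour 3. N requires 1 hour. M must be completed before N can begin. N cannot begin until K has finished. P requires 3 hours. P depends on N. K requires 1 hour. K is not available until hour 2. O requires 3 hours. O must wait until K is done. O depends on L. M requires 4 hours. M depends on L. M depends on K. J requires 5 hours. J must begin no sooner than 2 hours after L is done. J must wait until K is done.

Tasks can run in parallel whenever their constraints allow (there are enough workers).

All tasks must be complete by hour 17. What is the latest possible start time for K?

J has no dependents, so it just needs to finish by hour 17. Starting by 17 − 5 = hour 12 achieves that.
P must finish by hour 17; it takes 3 hours, so it must start by 17 − 3 = hour 14.
N must finish before P (must start by hour 14). With a 1-hour duration, N must start by 14 − 1 = hour 13.
M has to be done before N (must start by hour 13). That means finishing by hour 13, i.e. starting by 13 − 4 = hour 9.
O has no dependents, so it just needs to finish by hour 17. Starting by 17 − 3 = hour 14 achieves that.
K must finish in time for J (must start by hour 12); M (must start by hour 9); N (must start by hour 13); O (must start by hour 14). The tightest is hour 9, so K must start by 9 − 1 = hour 8.

8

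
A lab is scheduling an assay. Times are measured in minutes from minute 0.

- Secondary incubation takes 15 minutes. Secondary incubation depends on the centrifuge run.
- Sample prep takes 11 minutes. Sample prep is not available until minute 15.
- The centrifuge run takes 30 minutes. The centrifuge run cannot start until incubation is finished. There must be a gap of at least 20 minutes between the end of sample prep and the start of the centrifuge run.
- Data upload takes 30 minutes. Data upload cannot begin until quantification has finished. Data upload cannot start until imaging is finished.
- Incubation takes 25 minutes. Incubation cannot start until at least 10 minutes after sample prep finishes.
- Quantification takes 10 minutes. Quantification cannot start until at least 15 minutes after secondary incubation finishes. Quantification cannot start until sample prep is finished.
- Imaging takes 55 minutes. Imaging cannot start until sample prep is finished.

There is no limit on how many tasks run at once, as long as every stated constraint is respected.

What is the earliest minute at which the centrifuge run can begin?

Sample prep waits on its own release at minute 15, so it starts at minute 15 and finishes at 15 + 11 = minute 26.
After sample prep (finishes minute 26, plus 10-minute gap → minute 36), incubation can start at minute 36 and finishes at minute 61.
The centrifuge run waits on incubation (finishes minute 61); sample prep (finishes minute 26, plus 20-minute gap → minute 46). The latest of these is minute 61, which is the earliest the centrifuge run can start.

61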